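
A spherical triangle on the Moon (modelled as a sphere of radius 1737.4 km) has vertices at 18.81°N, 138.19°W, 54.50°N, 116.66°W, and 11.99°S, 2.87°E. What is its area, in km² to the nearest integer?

3533983 km²

Side lengths (central angles): a = 2.0366, b = 2.4770, c = 0.6859 rad; semiperimeter s = 2.5998.
By l'Huilier's theorem, tan(E/4) = √[tan(s/2) tan((s−a)/2) tan((s−b)/2) tan((s−c)/2)], giving spherical excess E = 1.1708 rad.
Area = E·R² = 1.1708 × (1737.4)² ≈ 3533983 km².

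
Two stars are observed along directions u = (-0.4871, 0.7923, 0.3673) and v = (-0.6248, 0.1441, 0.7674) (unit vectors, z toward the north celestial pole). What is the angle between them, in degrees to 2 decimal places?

45.54°

u·v = 0.7004; |u| = 1.0000, |v| = 1.0000.
cos θ = (u·v)/(|u||v|) = 0.7004, so θ = 45.54°.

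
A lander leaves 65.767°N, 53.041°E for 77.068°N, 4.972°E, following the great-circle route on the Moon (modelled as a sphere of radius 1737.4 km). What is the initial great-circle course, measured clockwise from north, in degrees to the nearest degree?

328°

With φ₁ = 1.1479, φ₂ = 1.3451, Δλ = -0.8390 rad, the forward-azimuth formula gives
θ = atan2( sin Δλ cos φ₂ , cos φ₁ sin φ₂ − sin φ₁ cos φ₂ cos Δλ ) = atan2(-0.1665, 0.2637) = -32.27°.
Adding 360° brings this into [0°, 360°): 328°.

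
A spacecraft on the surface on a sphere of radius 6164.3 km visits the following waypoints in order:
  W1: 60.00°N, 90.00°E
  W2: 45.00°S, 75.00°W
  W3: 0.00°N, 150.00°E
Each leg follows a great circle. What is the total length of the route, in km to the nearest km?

Leg W1→W2: central angle 2.8367 rad, distance 17486.3 km.
Leg W2→W3: central angle 2.0944 rad, distance 12910.5 km.
Total: 17486.3 + 12910.5 ≈ 30397 km.

30397 km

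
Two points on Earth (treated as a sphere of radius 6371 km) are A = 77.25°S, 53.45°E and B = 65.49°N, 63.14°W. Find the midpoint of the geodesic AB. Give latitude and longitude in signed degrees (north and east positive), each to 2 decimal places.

-9.96°, -31.16°

Central angle δ = 2.7610 rad. Interpolating on the sphere with fraction f = 0.5:
P = [sin((1−f)δ)·A + sin(fδ)·B] / sin δ = 2.6432·A + 2.6432·B in Cartesian coordinates,
giving P = (0.8428, -0.5096, -0.1730), i.e. latitude -9.96°, longitude -31.16°.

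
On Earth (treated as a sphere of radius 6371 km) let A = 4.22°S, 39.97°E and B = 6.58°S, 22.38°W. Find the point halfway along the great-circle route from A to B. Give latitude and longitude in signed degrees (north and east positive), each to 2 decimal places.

Central angle δ = 1.0835 rad. Interpolating on the sphere with fraction f = 0.5:
P = [sin((1−f)δ)·A + sin(fδ)·B] / sin δ = 0.5836·A + 0.5836·B in Cartesian coordinates,
giving P = (0.9821, 0.1531, -0.1098), i.e. latitude -6.30°, longitude 8.86°.

-6.30°, 8.86°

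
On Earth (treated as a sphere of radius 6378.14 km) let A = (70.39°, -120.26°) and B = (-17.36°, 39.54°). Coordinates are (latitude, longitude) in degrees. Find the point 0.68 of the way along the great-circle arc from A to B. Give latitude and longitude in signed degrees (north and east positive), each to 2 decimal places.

22.43°, 33.83°

The central angle between A and B is δ = 2.1916 rad.
With f = 0.68, the slerp weights are sin((1−f)δ)/sin δ = 0.7932 and sin(fδ)/sin δ = 1.2254.
Weighted sum of the unit vectors: (0.7932)·(-0.1691,-0.2899,0.9420) + (1.2254)·(0.7361,0.6076,-0.2984) = (0.7678, 0.5146, 0.3816).
Converting back: φ = atan2(z, √(x²+y²)) = 22.43°, λ = atan2(y, x) = 33.83°.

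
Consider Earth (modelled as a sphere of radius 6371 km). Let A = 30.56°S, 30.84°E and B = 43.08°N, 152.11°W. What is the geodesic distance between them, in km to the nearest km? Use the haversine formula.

In radians: φ₁ = -0.5334, φ₂ = 0.7519, Δλ = 177.050° = 3.0901 rad.
Haversine: a = sin²(Δφ/2) + cos φ₁ cos φ₂ sin²(Δλ/2) = 0.3592 + (0.8611)(0.7304)(0.9993) = 0.98769.
Central angle c = 2·arcsin(√a) = 2.91927 rad.
Distance = R·c = 6371 × 2.9193 ≈ 18599 km.

18599 km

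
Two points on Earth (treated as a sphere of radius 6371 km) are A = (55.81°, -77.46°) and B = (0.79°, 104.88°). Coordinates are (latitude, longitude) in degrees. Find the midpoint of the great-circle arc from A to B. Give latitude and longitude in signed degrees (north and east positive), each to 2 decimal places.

62.43°, 107.88°

The central angle between A and B is δ = 2.1532 rad.
With f = 0.5, the slerp weights are sin((1−f)δ)/sin δ = 1.0541 and sin(fδ)/sin δ = 1.0541.
Weighted sum of the unit vectors: (1.0541)·(0.1220,-0.5485,0.8272) + (1.0541)·(-0.2568,0.9664,0.0138) = (-0.1421, 0.4404, 0.8865).
Converting back: φ = atan2(z, √(x²+y²)) = 62.43°, λ = atan2(y, x) = 107.88°.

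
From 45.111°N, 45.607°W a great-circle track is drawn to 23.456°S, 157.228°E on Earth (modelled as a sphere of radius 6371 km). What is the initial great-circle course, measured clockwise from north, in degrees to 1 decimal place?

311.8°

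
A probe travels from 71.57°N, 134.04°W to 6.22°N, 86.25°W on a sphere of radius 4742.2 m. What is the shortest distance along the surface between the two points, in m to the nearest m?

In radians: φ₁ = 1.2491, φ₂ = 0.1086, Δλ = 47.790° = 0.8341 rad.
cos c = sin φ₁ sin φ₂ + cos φ₁ cos φ₂ cos Δλ = (0.9487)(0.1083) + (0.3161)(0.9941)(0.6718) = 0.31394,
so c = arccos(0.31394) = 1.25145 rad.
Distance = R·c = 4742.2 × 1.2515 ≈ 5935 m.

5935 m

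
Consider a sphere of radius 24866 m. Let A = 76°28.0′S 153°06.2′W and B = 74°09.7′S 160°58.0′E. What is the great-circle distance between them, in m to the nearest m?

With latitudes φ₁ = -76.467°, φ₂ = -74.162° and longitude difference Δλ = -45.930°:
cos c = sin φ₁ sin φ₂ + cos φ₁ cos φ₂ cos Δλ = (-0.9722)(-0.9620) + (0.2340)(0.2729)(0.6955) = 0.97975,
so c = arccos(0.97975) = 0.20161 rad.
Distance = R·c = 24866 × 0.2016 ≈ 5013 m.

5013 m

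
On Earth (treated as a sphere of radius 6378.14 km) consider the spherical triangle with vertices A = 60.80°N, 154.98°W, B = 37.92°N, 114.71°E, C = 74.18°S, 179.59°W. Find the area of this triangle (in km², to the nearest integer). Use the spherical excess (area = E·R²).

87305780 km²

Side lengths (central angles): a = 2.0976, b = 2.3731, c = 1.0070 rad; semiperimeter s = 2.7389.
By l'Huilier's theorem, tan(E/4) = √[tan(s/2) tan((s−a)/2) tan((s−b)/2) tan((s−c)/2)], giving spherical excess E = 2.1461 rad.
Area = E·R² = 2.1461 × (6378.14)² ≈ 87305780 km².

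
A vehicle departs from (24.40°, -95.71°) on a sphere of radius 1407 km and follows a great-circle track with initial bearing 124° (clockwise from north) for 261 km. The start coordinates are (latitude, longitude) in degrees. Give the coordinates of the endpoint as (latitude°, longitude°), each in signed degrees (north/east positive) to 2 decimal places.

18.19°, -86.45°

Angular distance δ = d/R = 261/1407 = 0.18550 rad; initial bearing θ = 2.1642 rad.
sin φ₂ = sin φ₁ cos δ + cos φ₁ sin δ cos θ = (0.4131)(0.9828) + (0.9107)(0.1844)(-0.5592) = 0.3121, so φ₂ = 18.19°.
Δλ = atan2(sin θ sin δ cos φ₁, cos δ − sin φ₁ sin φ₂) = atan2(0.1392, 0.8539) = 9.262°.
λ₂ = -95.710° + 9.262° = -86.45°.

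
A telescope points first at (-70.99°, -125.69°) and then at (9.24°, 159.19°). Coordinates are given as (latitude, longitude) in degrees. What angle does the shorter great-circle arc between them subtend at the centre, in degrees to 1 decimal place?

In radians: φ₁ = -1.2390, φ₂ = 0.1613, Δλ = -75.120° = -1.3111 rad.
cos c = sin φ₁ sin φ₂ + cos φ₁ cos φ₂ cos Δλ = (-0.9455)(0.1606) + (0.3257)(0.9870)(0.2568) = -0.06925,
so c = arccos(-0.06925) = 1.64010 rad.
So the angular separation is 94.0°.

94.0°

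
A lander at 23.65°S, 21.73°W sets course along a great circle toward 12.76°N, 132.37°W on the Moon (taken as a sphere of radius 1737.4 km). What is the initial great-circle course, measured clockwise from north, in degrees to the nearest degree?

With φ₁ = -0.4128, φ₂ = 0.2227, Δλ = -1.9310 rad, the forward-azimuth formula gives
θ = atan2( sin Δλ cos φ₂ , cos φ₁ sin φ₂ − sin φ₁ cos φ₂ cos Δλ ) = atan2(-0.9127, 0.0644) = -85.96°.
Adding 360° brings this into [0°, 360°): 274°.

274°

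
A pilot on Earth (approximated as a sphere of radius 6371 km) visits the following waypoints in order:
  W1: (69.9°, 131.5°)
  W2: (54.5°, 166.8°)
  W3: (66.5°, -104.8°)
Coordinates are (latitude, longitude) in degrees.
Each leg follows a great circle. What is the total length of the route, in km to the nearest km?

7018 km

Leg W1→W2: central angle 0.3834 rad, distance 2442.6 km.
Leg W2→W3: central angle 0.7181 rad, distance 4575.0 km.
Total: 2442.6 + 4575.0 ≈ 7018 km.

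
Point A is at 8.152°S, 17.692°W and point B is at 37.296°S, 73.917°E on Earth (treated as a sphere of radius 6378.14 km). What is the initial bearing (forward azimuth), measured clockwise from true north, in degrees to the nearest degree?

127°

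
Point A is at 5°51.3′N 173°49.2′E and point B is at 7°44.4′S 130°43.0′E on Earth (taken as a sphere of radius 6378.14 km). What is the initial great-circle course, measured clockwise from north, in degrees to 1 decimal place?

With φ₁ = 0.1022, φ₂ = -0.1351, Δλ = -0.7523 rad, the forward-azimuth formula gives
θ = atan2( sin Δλ cos φ₂ , cos φ₁ sin φ₂ − sin φ₁ cos φ₂ cos Δλ ) = atan2(-0.6771, -0.2078) = -107.06°.
Adding 360° brings this into [0°, 360°): 252.9°.

252.9°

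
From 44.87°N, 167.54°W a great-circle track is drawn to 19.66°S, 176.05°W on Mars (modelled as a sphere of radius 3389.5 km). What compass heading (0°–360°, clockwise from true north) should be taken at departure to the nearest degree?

189°

With φ₁ = 0.7831, φ₂ = -0.3431, Δλ = -0.1485 rad, the forward-azimuth formula gives
θ = atan2( sin Δλ cos φ₂ , cos φ₁ sin φ₂ − sin φ₁ cos φ₂ cos Δλ ) = atan2(-0.1394, -0.8955) = -171.15°.
Adding 360° brings this into [0°, 360°): 189°.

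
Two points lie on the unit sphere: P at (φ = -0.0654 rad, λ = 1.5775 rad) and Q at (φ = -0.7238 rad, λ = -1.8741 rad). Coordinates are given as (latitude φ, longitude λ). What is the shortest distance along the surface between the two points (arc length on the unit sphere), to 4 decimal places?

In radians: φ₁ = -0.0654, φ₂ = -0.7238, Δλ = 162.238° = 2.8316 rad.
cos c = sin φ₁ sin φ₂ + cos φ₁ cos φ₂ cos Δλ = (-0.0654)(-0.6622) + (0.9979)(0.7493)(-0.9523) = -0.66877,
so c = arccos(-0.66877) = 2.30335 rad.
On the unit sphere the arc length equals the central angle: 2.3034.

2.3034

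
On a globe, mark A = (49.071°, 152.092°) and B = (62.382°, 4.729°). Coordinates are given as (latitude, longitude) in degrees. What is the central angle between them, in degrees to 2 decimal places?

65.56°

With latitudes φ₁ = 49.071°, φ₂ = 62.382° and longitude difference Δλ = -147.363°:
Haversine: a = sin²(Δφ/2) + cos φ₁ cos φ₂ sin²(Δλ/2) = 0.0134 + (0.6551)(0.4636)(0.9211) = 0.29315.
Central angle c = 2·arcsin(√a) = 1.14429 rad.
So the angular separation is 65.56°.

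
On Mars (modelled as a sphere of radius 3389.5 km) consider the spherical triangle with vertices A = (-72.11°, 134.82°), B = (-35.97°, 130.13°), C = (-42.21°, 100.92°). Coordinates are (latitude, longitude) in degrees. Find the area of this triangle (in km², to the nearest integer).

Side lengths (central angles): a = 0.4082, b = 0.5949, c = 0.6322 rad; semiperimeter s = 0.8176.
By l'Huilier's theorem, tan(E/4) = √[tan(s/2) tan((s−a)/2) tan((s−b)/2) tan((s−c)/2)], giving spherical excess E = 0.1223 rad.
Area = E·R² = 0.1223 × (3389.5)² ≈ 1405003 km².

1405003 km²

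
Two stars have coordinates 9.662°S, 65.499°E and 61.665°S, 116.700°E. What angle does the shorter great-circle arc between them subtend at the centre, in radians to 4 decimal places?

1.1142 rad

With latitudes φ₁ = -9.662°, φ₂ = -61.665° and longitude difference Δλ = 51.201°:
Haversine: a = sin²(Δφ/2) + cos φ₁ cos φ₂ sin²(Δλ/2) = 0.1922 + (0.9858)(0.4746)(0.1867) = 0.27955.
Central angle c = 2·arcsin(√a) = 1.11419 rad.
So the angular separation is 1.1142 rad.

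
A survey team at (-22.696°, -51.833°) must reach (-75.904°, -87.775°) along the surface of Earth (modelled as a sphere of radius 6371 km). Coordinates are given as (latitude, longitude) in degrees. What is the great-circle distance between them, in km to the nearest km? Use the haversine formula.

6250 km

In radians: φ₁ = -0.3961, φ₂ = -1.3248, Δλ = -35.942° = -0.6273 rad.
Haversine: a = sin²(Δφ/2) + cos φ₁ cos φ₂ sin²(Δλ/2) = 0.2005 + (0.9226)(0.2435)(0.0952) = 0.22193.
Central angle c = 2·arcsin(√a) = 0.98107 rad.
Distance = R·c = 6371 × 0.9811 ≈ 6250 km.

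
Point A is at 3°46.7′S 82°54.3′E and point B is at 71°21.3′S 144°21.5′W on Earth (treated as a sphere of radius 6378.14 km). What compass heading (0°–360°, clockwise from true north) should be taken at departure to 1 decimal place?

166.3°

Δλ = 132.737° = 2.3167 rad.
y = sin Δλ · cos φ₂ = (0.7345)(0.3197) = 0.2348
x = cos φ₁ sin φ₂ − sin φ₁ cos φ₂ cos Δλ = (0.9978)(-0.9475) − (-0.0659)(0.3197)(-0.6786) = -0.9598
θ = atan2(y, x) = 166.25°, so the bearing is 166.3°.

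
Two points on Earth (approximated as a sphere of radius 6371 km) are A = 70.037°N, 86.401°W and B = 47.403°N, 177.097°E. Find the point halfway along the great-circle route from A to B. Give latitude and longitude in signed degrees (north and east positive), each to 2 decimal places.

Central angle δ = 0.8423 rad. Interpolating on the sphere with fraction f = 0.5:
P = [sin((1−f)δ)·A + sin(fδ)·B] / sin δ = 0.5479·A + 0.5479·B in Cartesian coordinates,
giving P = (-0.3586, -0.1679, 0.9183), i.e. latitude 66.67°, longitude -154.91°.

66.67°, -154.91°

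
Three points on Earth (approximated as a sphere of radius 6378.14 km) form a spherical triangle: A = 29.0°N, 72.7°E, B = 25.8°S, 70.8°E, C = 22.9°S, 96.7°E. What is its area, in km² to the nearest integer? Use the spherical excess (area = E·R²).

Side lengths (central angles): a = 0.4143, b = 0.9916, c = 0.9570 rad; semiperimeter s = 1.1814.
By l'Huilier's theorem, tan(E/4) = √[tan(s/2) tan((s−a)/2) tan((s−b)/2) tan((s−c)/2)], giving spherical excess E = 0.2153 rad.
Area = E·R² = 0.2153 × (6378.14)² ≈ 8759065 km².

8759065 km²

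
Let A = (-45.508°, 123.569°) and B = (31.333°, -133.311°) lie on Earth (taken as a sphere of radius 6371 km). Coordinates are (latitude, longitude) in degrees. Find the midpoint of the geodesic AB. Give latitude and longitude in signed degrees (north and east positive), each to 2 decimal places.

-11.23°, -177.79°

Central angle δ = 2.1023 rad. Interpolating on the sphere with fraction f = 0.5:
P = [sin((1−f)δ)·A + sin(fδ)·B] / sin δ = 1.0069·A + 1.0069·B in Cartesian coordinates,
giving P = (-0.9801, -0.0379, -0.1947), i.e. latitude -11.23°, longitude -177.79°.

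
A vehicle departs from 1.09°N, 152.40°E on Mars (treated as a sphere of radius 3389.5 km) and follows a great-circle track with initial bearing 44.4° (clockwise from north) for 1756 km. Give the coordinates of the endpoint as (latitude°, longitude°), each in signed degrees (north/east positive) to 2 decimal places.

21.73°, 174.30°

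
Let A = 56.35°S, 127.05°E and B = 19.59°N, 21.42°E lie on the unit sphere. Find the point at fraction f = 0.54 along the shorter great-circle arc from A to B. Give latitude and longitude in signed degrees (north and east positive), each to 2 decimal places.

-23.86°, 52.23°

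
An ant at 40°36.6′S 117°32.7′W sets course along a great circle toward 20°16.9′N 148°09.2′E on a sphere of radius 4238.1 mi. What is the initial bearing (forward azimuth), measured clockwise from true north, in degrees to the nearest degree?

With φ₁ = -0.7088, φ₂ = 0.3540, Δλ = -1.6459 rad, the forward-azimuth formula gives
θ = atan2( sin Δλ cos φ₂ , cos φ₁ sin φ₂ − sin φ₁ cos φ₂ cos Δλ ) = atan2(-0.9354, 0.2174) = -76.92°.
Adding 360° brings this into [0°, 360°): 283°.

283°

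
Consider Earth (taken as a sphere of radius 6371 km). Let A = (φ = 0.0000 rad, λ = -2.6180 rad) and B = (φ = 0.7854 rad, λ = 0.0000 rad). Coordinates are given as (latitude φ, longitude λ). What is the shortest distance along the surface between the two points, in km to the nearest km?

14206 km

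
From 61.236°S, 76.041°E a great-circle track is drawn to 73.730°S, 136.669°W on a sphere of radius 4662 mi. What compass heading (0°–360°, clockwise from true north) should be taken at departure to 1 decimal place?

167.2°

With φ₁ = -1.0688, φ₂ = -1.2868, Δλ = 2.5707 rad, the forward-azimuth formula gives
θ = atan2( sin Δλ cos φ₂ , cos φ₁ sin φ₂ − sin φ₁ cos φ₂ cos Δλ ) = atan2(0.1514, -0.6686) = 167.24°.
So the initial bearing is 167.2°.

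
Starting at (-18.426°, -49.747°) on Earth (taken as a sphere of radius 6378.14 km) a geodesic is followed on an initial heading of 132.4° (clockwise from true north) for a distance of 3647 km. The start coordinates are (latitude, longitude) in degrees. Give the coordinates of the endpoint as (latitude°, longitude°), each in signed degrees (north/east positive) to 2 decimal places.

-37.73°, -19.40°

Angular distance δ = d/R = 3647/6378.14 = 0.57180 rad; initial bearing θ = 2.3108 rad.
sin φ₂ = sin φ₁ cos δ + cos φ₁ sin δ cos θ = (-0.3161)(0.8409) + (0.9487)(0.5411)(-0.6743) = -0.6120, so φ₂ = -37.73°.
Δλ = atan2(sin θ sin δ cos φ₁, cos δ − sin φ₁ sin φ₂) = atan2(0.3791, 0.6475) = 30.350°.
λ₂ = -49.747° + 30.350° = -19.40°.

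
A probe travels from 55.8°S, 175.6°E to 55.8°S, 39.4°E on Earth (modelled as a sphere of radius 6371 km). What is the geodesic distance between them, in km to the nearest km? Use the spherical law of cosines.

With latitudes φ₁ = -55.800°, φ₂ = -55.800° and longitude difference Δλ = -136.200°:
cos c = sin φ₁ sin φ₂ + cos φ₁ cos φ₂ cos Δλ = (-0.8271)(-0.8271) + (0.5621)(0.5621)(-0.7218) = 0.45603,
so c = arccos(0.45603) = 1.09727 rad.
Distance = R·c = 6371 × 1.0973 ≈ 6991 km.

6991 km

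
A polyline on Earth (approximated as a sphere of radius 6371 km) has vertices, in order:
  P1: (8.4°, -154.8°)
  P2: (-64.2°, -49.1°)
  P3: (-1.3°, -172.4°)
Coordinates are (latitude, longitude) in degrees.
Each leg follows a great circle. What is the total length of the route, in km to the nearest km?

23015 km

Leg P1→P2: central angle 1.8214 rad, distance 11604.4 km.
Leg P2→P3: central angle 1.7910 rad, distance 11410.7 km.
Total: 11604.4 + 11410.7 ≈ 23015 km.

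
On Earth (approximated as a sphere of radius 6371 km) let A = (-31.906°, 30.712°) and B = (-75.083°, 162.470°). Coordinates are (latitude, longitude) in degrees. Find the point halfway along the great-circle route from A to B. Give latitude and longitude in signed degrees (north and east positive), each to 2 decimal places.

-64.78°, 46.54°

Central angle δ = 1.1970 rad. Interpolating on the sphere with fraction f = 0.5:
P = [sin((1−f)δ)·A + sin(fδ)·B] / sin δ = 0.6052·A + 0.6052·B in Cartesian coordinates,
giving P = (0.2931, 0.3093, -0.9047), i.e. latitude -64.78°, longitude 46.54°.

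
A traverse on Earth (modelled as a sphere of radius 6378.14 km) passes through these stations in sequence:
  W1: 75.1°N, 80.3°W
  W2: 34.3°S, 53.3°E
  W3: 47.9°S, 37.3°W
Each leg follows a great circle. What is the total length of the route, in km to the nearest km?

Leg W1→W2: central angle 2.3338 rad, distance 14885.0 km.
Leg W2→W3: central angle 1.1458 rad, distance 7308.0 km.
Total: 14885.0 + 7308.0 ≈ 22193 km.

22193 km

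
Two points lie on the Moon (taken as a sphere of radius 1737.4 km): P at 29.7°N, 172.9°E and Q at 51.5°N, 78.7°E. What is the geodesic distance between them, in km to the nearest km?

2111 km

With latitudes φ₁ = 29.700°, φ₂ = 51.500° and longitude difference Δλ = -94.200°:
Haversine: a = sin²(Δφ/2) + cos φ₁ cos φ₂ sin²(Δλ/2) = 0.0358 + (0.8686)(0.6225)(0.5366) = 0.32593.
Central angle c = 2·arcsin(√a) = 1.21520 rad.
Distance = R·c = 1737.4 × 1.2152 ≈ 2111 km.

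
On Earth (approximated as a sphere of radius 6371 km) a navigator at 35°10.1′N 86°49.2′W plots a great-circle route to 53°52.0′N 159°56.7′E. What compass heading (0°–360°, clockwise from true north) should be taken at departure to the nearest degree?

326°

With φ₁ = 0.6138, φ₂ = 0.9402, Δλ = -1.9763 rad, the forward-azimuth formula gives
θ = atan2( sin Δλ cos φ₂ , cos φ₁ sin φ₂ − sin φ₁ cos φ₂ cos Δλ ) = atan2(-0.5418, 0.7942) = -34.30°.
Adding 360° brings this into [0°, 360°): 326°.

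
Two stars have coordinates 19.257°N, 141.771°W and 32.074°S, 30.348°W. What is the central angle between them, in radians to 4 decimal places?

Let φ₁ = 0.3361 rad, φ₂ = -0.5598 rad, and Δλ = 1.9447 rad.
Haversine: a = sin²(Δφ/2) + cos φ₁ cos φ₂ sin²(Δλ/2) = 0.1876 + (0.9440)(0.8474)(0.6826) = 0.73366.
Central angle c = 2·arcsin(√a) = 2.05705 rad.
So the angular separation is 2.0570 rad.

2.0570 rad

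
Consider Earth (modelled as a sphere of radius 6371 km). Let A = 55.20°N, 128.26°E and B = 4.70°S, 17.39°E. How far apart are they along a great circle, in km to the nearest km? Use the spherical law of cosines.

With latitudes φ₁ = 55.200°, φ₂ = -4.700° and longitude difference Δλ = -110.870°:
cos c = sin φ₁ sin φ₂ + cos φ₁ cos φ₂ cos Δλ = (0.8211)(-0.0819) + (0.5707)(0.9966)(-0.3562) = -0.26992,
so c = arccos(-0.26992) = 1.84410 rad.
Distance = R·c = 6371 × 1.8441 ≈ 11749 km.

11749 km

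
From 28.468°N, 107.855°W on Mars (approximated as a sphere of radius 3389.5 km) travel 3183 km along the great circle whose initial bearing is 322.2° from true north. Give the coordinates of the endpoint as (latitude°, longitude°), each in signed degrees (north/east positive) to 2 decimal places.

57.36°, -174.34°

Angular distance δ = d/R = 3183/3389.5 = 0.93908 rad; initial bearing θ = 5.6235 rad.
sin φ₂ = sin φ₁ cos δ + cos φ₁ sin δ cos θ = (0.4767)(0.5905) + (0.8791)(0.8070)(0.7902) = 0.8420, so φ₂ = 57.36°.
Δλ = atan2(sin θ sin δ cos φ₁, cos δ − sin φ₁ sin φ₂) = atan2(-0.4348, 0.1892) = -66.490°.
λ₂ = -107.855° − 66.490° = -174.34°.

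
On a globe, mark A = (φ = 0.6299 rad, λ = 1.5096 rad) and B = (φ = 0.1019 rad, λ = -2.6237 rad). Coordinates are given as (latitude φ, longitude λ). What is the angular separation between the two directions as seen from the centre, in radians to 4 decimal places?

1.9606 rad

With latitudes φ₁ = 36.091°, φ₂ = 5.838° and longitude difference Δλ = 123.179°:
cos c = sin φ₁ sin φ₂ + cos φ₁ cos φ₂ cos Δλ = (0.5891)(0.1017) + (0.8081)(0.9948)(-0.5473) = -0.38002,
so c = arccos(-0.38002) = 1.96061 rad.
So the angular separation is 1.9606 rad.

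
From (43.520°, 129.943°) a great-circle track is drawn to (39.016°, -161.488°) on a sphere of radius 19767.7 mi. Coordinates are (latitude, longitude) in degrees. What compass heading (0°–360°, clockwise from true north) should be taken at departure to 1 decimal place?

70.2°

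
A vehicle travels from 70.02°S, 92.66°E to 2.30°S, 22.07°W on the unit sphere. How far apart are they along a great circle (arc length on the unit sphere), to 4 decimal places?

Let φ₁ = -1.2221 rad, φ₂ = -0.0401 rad, and Δλ = -2.0024 rad.
Haversine: a = sin²(Δφ/2) + cos φ₁ cos φ₂ sin²(Δλ/2) = 0.3104 + (0.3417)(0.9992)(0.7092) = 0.55256.
Central angle c = 2·arcsin(√a) = 1.67610 rad.
On the unit sphere the arc length equals the central angle: 1.6761.

1.6761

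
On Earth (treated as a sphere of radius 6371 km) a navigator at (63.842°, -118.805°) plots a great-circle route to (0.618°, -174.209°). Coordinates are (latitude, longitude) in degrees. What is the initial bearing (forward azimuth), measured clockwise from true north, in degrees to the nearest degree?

With φ₁ = 1.1143, φ₂ = 0.0108, Δλ = -0.9670 rad, the forward-azimuth formula gives
θ = atan2( sin Δλ cos φ₂ , cos φ₁ sin φ₂ − sin φ₁ cos φ₂ cos Δλ ) = atan2(-0.8231, -0.5049) = -121.52°.
Adding 360° brings this into [0°, 360°): 238°.

238°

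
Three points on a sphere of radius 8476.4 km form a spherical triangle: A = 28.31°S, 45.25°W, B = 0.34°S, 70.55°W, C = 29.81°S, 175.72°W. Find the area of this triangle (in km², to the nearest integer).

59775554 km²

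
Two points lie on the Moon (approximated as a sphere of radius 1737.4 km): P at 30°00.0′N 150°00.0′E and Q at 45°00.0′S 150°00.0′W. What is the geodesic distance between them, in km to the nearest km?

In radians: φ₁ = 0.5236, φ₂ = -0.7854, Δλ = 60.000° = 1.0472 rad.
cos c = sin φ₁ sin φ₂ + cos φ₁ cos φ₂ cos Δλ = (0.5000)(-0.7071) + (0.8660)(0.7071)(0.5000) = -0.04737,
so c = arccos(-0.04737) = 1.61818 rad.
Distance = R·c = 1737.4 × 1.6182 ≈ 2811 km.

2811 km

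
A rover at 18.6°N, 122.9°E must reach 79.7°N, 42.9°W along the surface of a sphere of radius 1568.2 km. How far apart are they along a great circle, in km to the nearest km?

Let φ₁ = 0.3246 rad, φ₂ = 1.3910 rad, and Δλ = -2.8938 rad.
Haversine: a = sin²(Δφ/2) + cos φ₁ cos φ₂ sin²(Δλ/2) = 0.2584 + (0.9478)(0.1788)(0.9847) = 0.42523.
Central angle c = 2·arcsin(√a) = 1.42070 rad.
Distance = R·c = 1568.2 × 1.4207 ≈ 2228 km.

2228 km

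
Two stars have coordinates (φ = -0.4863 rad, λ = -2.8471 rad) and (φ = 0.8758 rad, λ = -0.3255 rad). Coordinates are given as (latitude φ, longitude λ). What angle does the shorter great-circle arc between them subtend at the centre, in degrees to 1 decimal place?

145.1°

Let φ₁ = -0.4863 rad, φ₂ = 0.8758 rad, and Δλ = 2.5216 rad.
Haversine: a = sin²(Δφ/2) + cos φ₁ cos φ₂ sin²(Δλ/2) = 0.3964 + (0.8841)(0.6404)(0.9069) = 0.90987.
Central angle c = 2·arcsin(√a) = 2.53174 rad.
So the angular separation is 145.1°.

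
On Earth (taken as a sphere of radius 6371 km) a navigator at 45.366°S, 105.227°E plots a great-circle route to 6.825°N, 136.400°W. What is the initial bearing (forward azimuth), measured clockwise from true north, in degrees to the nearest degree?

106°

With φ₁ = -0.7918, φ₂ = 0.1191, Δλ = 2.0660 rad, the forward-azimuth formula gives
θ = atan2( sin Δλ cos φ₂ , cos φ₁ sin φ₂ − sin φ₁ cos φ₂ cos Δλ ) = atan2(0.8736, -0.2523) = 106.11°.
So the initial bearing is 106°.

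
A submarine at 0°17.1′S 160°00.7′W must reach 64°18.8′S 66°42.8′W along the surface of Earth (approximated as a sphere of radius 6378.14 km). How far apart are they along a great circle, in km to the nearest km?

Let φ₁ = -0.0050 rad, φ₂ = -1.1225 rad, and Δλ = 1.6284 rad.
Haversine: a = sin²(Δφ/2) + cos φ₁ cos φ₂ sin²(Δλ/2) = 0.2810 + (1.0000)(0.4334)(0.5288) = 0.51023.
Central angle c = 2·arcsin(√a) = 1.59125 rad.
Distance = R·c = 6378.14 × 1.5913 ≈ 10149 km.

10149 km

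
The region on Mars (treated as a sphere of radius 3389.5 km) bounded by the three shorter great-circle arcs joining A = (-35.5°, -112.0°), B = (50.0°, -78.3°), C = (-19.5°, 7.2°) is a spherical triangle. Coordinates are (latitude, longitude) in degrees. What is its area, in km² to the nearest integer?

Side lengths (central angles): a = 1.7805, b = 1.7523, c = 1.5803 rad; semiperimeter s = 2.5566.
By l'Huilier's theorem, tan(E/4) = √[tan(s/2) tan((s−a)/2) tan((s−b)/2) tan((s−c)/2)], giving spherical excess E = 2.0225 rad.
Area = E·R² = 2.0225 × (3389.5)² ≈ 23236066 km².

23236066 km²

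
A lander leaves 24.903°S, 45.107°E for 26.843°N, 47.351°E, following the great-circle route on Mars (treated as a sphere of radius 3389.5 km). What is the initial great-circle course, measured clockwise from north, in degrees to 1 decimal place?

With φ₁ = -0.4346, φ₂ = 0.4685, Δλ = 0.0392 rad, the forward-azimuth formula gives
θ = atan2( sin Δλ cos φ₂ , cos φ₁ sin φ₂ − sin φ₁ cos φ₂ cos Δλ ) = atan2(0.0349, 0.7850) = 2.55°.
So the initial bearing is 2.5°.

2.5°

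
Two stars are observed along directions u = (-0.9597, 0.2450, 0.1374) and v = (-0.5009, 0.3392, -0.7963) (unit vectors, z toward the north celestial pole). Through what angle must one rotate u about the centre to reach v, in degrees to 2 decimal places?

62.97°

u·v = 0.4544; |u| = 1.0000, |v| = 1.0000.
cos θ = (u·v)/(|u||v|) = 0.4544, so θ = 62.97°.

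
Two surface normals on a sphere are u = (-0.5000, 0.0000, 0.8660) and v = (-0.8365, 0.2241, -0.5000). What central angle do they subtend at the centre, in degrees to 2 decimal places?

90.85°

u·v = -0.0147; |u| = 1.0000, |v| = 1.0000.
cos θ = (u·v)/(|u||v|) = -0.0148, so θ = 90.85°.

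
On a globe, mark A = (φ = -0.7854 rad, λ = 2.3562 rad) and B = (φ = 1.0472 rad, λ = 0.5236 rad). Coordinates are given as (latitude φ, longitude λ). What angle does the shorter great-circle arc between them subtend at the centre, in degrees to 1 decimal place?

134.7°

With latitudes φ₁ = -45.000°, φ₂ = 60.000° and longitude difference Δλ = -105.000°:
Haversine: a = sin²(Δφ/2) + cos φ₁ cos φ₂ sin²(Δλ/2) = 0.6294 + (0.7071)(0.5000)(0.6294) = 0.85194.
Central angle c = 2·arcsin(√a) = 2.35164 rad.
So the angular separation is 134.7°.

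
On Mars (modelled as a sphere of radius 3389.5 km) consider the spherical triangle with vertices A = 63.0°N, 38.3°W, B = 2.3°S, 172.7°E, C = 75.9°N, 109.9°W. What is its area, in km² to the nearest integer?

Side lengths (central angles): a = 1.5566, b = 0.4531, c = 2.0093 rad; semiperimeter s = 2.0095.
By l'Huilier's theorem, tan(E/4) = √[tan(s/2) tan((s−a)/2) tan((s−b)/2) tan((s−c)/2)], giving spherical excess E = 0.0257 rad.
Area = E·R² = 0.0257 × (3389.5)² ≈ 295446 km².

295446 km²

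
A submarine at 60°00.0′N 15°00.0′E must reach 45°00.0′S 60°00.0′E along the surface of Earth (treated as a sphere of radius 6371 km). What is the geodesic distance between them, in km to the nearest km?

Let φ₁ = 1.0472 rad, φ₂ = -0.7854 rad, and Δλ = 0.7854 rad.
cos c = sin φ₁ sin φ₂ + cos φ₁ cos φ₂ cos Δλ = (0.8660)(-0.7071) + (0.5000)(0.7071)(0.7071) = -0.36237,
so c = arccos(-0.36237) = 1.94161 rad.
Distance = R·c = 6371 × 1.9416 ≈ 12370 km.

12370 km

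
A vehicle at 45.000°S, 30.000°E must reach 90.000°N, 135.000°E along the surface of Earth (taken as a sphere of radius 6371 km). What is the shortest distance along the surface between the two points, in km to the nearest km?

In radians: φ₁ = -0.7854, φ₂ = 1.5708, Δλ = 105.000° = 1.8326 rad.
cos c = sin φ₁ sin φ₂ + cos φ₁ cos φ₂ cos Δλ = (-0.7071)(1.0000) + (0.7071)(0.0000)(-0.2588) = -0.70711,
so c = arccos(-0.70711) = 2.35619 rad.
Distance = R·c = 6371 × 2.3562 ≈ 15011 km.

15011 km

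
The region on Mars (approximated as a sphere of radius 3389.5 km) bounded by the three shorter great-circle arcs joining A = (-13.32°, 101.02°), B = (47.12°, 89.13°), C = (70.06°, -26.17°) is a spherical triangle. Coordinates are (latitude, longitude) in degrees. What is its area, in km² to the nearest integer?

1580899 km²

Side lengths (central angles): a = 0.9401, b = 2.0011, c = 1.0711 rad; semiperimeter s = 2.0062.
By l'Huilier's theorem, tan(E/4) = √[tan(s/2) tan((s−a)/2) tan((s−b)/2) tan((s−c)/2)], giving spherical excess E = 0.1376 rad.
Area = E·R² = 0.1376 × (3389.5)² ≈ 1580899 km².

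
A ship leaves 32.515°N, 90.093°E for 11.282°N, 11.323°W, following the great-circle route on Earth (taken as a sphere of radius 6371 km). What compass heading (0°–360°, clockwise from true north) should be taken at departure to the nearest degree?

With φ₁ = 0.5675, φ₂ = 0.1969, Δλ = -1.7700 rad, the forward-azimuth formula gives
θ = atan2( sin Δλ cos φ₂ , cos φ₁ sin φ₂ − sin φ₁ cos φ₂ cos Δλ ) = atan2(-0.9613, 0.2693) = -74.35°.
Adding 360° brings this into [0°, 360°): 286°.

286°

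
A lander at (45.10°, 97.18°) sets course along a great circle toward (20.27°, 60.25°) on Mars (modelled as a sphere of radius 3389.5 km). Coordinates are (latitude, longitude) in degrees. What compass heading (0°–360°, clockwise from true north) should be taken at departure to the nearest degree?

243°

Δλ = -36.930° = -0.6446 rad.
y = sin Δλ · cos φ₂ = (-0.6008)(0.9381) = -0.5636
x = cos φ₁ sin φ₂ − sin φ₁ cos φ₂ cos Δλ = (0.7059)(0.3464) − (0.7083)(0.9381)(0.7994) = -0.2866
θ = atan2(y, x) = -116.95°; adding 360° gives 243°.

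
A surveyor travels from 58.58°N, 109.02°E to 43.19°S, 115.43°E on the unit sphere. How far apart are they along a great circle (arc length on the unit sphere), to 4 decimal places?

1.7786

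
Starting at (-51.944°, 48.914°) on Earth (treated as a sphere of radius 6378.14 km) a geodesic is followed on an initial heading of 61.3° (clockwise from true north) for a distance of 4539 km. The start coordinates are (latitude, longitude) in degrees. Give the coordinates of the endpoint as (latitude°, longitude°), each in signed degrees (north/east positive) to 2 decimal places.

-23.76°, 87.66°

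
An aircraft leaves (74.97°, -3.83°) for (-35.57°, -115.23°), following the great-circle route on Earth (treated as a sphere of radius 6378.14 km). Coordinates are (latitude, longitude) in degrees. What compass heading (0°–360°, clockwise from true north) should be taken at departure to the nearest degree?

Δλ = -111.400° = -1.9443 rad.
y = sin Δλ · cos φ₂ = (-0.9311)(0.8134) = -0.7573
x = cos φ₁ sin φ₂ − sin φ₁ cos φ₂ cos Δλ = (0.2593)(-0.5817) − (0.9658)(0.8134)(-0.3649) = 0.1358
θ = atan2(y, x) = -79.83°; adding 360° gives 280°.

280°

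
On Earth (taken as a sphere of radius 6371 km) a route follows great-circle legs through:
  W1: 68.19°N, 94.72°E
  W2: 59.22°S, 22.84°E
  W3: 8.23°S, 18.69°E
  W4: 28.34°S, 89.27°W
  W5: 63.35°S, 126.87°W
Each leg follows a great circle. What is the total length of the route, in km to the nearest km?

Leg W1→W2: central angle 2.4017 rad, distance 15300.9 km.
Leg W2→W3: central angle 0.8917 rad, distance 5680.7 km.
Leg W3→W4: central angle 1.7728 rad, distance 11294.6 km.
Leg W4→W5: central angle 0.7421 rad, distance 4727.9 km.
Total: 15300.9 + 5680.7 + 11294.6 + 4727.9 ≈ 37004 km.

37004 km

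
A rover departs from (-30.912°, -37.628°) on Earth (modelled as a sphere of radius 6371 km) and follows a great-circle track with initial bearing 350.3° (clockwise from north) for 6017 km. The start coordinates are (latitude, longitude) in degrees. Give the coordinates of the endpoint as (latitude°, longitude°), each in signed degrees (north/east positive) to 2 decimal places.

22.58°, -46.13°

Angular distance δ = d/R = 6017/6371 = 0.94444 rad; initial bearing θ = 6.1139 rad.
sin φ₂ = sin φ₁ cos δ + cos φ₁ sin δ cos θ = (-0.5137)(0.5862) + (0.8580)(0.8102)(0.9857) = 0.3840, so φ₂ = 22.58°.
Δλ = atan2(sin θ sin δ cos φ₁, cos δ − sin φ₁ sin φ₂) = atan2(-0.1171, 0.7835) = -8.502°.
λ₂ = -37.628° − 8.502° = -46.13°.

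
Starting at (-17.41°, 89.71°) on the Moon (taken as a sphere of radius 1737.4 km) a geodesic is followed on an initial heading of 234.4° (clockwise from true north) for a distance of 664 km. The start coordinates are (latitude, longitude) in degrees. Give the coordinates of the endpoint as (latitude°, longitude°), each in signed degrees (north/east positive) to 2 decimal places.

-29.00°, 69.42°

Angular distance δ = d/R = 664/1737.4 = 0.38218 rad; initial bearing θ = 4.0911 rad.
sin φ₂ = sin φ₁ cos δ + cos φ₁ sin δ cos θ = (-0.2992)(0.9279) + (0.9542)(0.3729)(-0.5821) = -0.4848, so φ₂ = -29.00°.
Δλ = atan2(sin θ sin δ cos φ₁, cos δ − sin φ₁ sin φ₂) = atan2(-0.2893, 0.7828) = -20.286°.
λ₂ = 89.710° − 20.286° = 69.42°.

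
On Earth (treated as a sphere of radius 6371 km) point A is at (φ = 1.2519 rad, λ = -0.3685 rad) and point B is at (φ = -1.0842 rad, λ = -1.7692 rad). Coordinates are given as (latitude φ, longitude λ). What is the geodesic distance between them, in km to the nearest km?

16072 km

Let φ₁ = 1.2519 rad, φ₂ = -1.0842 rad, and Δλ = -1.4007 rad.
cos c = sin φ₁ sin φ₂ + cos φ₁ cos φ₂ cos Δλ = (0.9496)(-0.8839) + (0.3135)(0.4676)(0.1693) = -0.81455,
so c = arccos(-0.81455) = 2.52274 rad.
Distance = R·c = 6371 × 2.5227 ≈ 16072 km.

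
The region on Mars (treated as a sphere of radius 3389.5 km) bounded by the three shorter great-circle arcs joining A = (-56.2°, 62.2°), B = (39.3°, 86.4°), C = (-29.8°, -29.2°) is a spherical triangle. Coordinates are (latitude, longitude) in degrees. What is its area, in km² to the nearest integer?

Side lengths (central angles): a = 2.2205, b = 1.1580, c = 1.7049 rad; semiperimeter s = 2.5417.
By l'Huilier's theorem, tan(E/4) = √[tan(s/2) tan((s−a)/2) tan((s−b)/2) tan((s−c)/2)], giving spherical excess E = 1.6555 rad.
Area = E·R² = 1.6555 × (3389.5)² ≈ 19019201 km².

19019201 km²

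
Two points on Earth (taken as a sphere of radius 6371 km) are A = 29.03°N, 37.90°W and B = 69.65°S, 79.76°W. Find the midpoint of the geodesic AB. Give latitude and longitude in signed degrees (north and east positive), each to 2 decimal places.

-21.35°, -49.47°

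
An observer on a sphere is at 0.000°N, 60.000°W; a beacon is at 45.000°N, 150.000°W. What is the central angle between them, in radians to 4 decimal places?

1.5708 rad

With latitudes φ₁ = 0.000°, φ₂ = 45.000° and longitude difference Δλ = -90.000°:
cos c = sin φ₁ sin φ₂ + cos φ₁ cos φ₂ cos Δλ = (0.0000)(0.7071) + (1.0000)(0.7071)(-0.0000) = -0.00000,
so c = arccos(-0.00000) = 1.57080 rad.
So the angular separation is 1.5708 rad.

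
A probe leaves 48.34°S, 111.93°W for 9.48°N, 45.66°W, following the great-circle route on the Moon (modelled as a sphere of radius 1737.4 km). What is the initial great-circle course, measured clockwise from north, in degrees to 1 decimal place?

65.8°

Δλ = 66.270° = 1.1566 rad.
y = sin Δλ · cos φ₂ = (0.9155)(0.9863) = 0.9029
x = cos φ₁ sin φ₂ − sin φ₁ cos φ₂ cos Δλ = (0.6647)(0.1647) − (-0.7471)(0.9863)(0.4024) = 0.4060
θ = atan2(y, x) = 65.79°, so the bearing is 65.8°.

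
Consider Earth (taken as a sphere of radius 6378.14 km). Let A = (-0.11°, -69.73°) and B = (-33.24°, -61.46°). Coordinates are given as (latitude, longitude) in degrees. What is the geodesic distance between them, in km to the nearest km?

3788 km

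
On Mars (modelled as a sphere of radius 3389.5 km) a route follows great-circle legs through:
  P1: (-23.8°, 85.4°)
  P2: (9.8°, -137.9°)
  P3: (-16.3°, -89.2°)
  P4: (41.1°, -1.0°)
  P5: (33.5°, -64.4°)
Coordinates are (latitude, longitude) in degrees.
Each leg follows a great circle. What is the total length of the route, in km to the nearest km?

20141 km

Leg P1→P2: central angle 2.3816 rad, distance 8072.5 km.
Leg P2→P3: central angle 0.9564 rad, distance 3241.8 km.
Leg P3→P4: central angle 1.7333 rad, distance 5875.0 km.
Leg P4→P5: central angle 0.8708 rad, distance 2951.7 km.
Total: 8072.5 + 3241.8 + 5875.0 + 2951.7 ≈ 20141 km.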